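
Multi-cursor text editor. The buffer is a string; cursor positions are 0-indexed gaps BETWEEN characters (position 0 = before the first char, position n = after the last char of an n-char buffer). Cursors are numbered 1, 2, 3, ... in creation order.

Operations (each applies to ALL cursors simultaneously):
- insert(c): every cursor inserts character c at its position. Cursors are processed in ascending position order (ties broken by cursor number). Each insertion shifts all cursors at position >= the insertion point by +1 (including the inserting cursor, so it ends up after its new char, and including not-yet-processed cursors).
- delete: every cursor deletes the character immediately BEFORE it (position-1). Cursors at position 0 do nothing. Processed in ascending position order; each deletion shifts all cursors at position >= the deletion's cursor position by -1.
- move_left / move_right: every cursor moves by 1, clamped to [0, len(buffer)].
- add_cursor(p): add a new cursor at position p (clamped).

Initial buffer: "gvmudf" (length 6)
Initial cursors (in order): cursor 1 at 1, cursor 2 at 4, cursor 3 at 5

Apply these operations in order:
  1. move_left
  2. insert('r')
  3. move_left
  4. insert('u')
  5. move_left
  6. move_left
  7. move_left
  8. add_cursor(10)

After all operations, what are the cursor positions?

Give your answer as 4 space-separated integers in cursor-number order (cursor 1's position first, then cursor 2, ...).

After op 1 (move_left): buffer="gvmudf" (len 6), cursors c1@0 c2@3 c3@4, authorship ......
After op 2 (insert('r')): buffer="rgvmrurdf" (len 9), cursors c1@1 c2@5 c3@7, authorship 1...2.3..
After op 3 (move_left): buffer="rgvmrurdf" (len 9), cursors c1@0 c2@4 c3@6, authorship 1...2.3..
After op 4 (insert('u')): buffer="urgvmuruurdf" (len 12), cursors c1@1 c2@6 c3@9, authorship 11...22.33..
After op 5 (move_left): buffer="urgvmuruurdf" (len 12), cursors c1@0 c2@5 c3@8, authorship 11...22.33..
After op 6 (move_left): buffer="urgvmuruurdf" (len 12), cursors c1@0 c2@4 c3@7, authorship 11...22.33..
After op 7 (move_left): buffer="urgvmuruurdf" (len 12), cursors c1@0 c2@3 c3@6, authorship 11...22.33..
After op 8 (add_cursor(10)): buffer="urgvmuruurdf" (len 12), cursors c1@0 c2@3 c3@6 c4@10, authorship 11...22.33..

Answer: 0 3 6 10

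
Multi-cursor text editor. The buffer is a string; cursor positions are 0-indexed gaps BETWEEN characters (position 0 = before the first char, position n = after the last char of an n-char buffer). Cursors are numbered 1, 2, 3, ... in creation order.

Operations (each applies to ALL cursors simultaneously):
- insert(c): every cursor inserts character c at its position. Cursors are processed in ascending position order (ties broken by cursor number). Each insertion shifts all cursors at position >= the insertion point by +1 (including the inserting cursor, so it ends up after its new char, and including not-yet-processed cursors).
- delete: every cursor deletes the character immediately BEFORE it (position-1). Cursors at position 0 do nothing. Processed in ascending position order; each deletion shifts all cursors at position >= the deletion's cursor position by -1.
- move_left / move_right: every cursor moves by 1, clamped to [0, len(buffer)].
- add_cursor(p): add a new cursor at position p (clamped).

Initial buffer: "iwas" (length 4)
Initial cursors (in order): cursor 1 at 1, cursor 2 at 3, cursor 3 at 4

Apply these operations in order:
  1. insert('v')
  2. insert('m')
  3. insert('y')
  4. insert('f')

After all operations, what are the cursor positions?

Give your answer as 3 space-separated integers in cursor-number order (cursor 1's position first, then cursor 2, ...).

Answer: 5 11 16

Derivation:
After op 1 (insert('v')): buffer="ivwavsv" (len 7), cursors c1@2 c2@5 c3@7, authorship .1..2.3
After op 2 (insert('m')): buffer="ivmwavmsvm" (len 10), cursors c1@3 c2@7 c3@10, authorship .11..22.33
After op 3 (insert('y')): buffer="ivmywavmysvmy" (len 13), cursors c1@4 c2@9 c3@13, authorship .111..222.333
After op 4 (insert('f')): buffer="ivmyfwavmyfsvmyf" (len 16), cursors c1@5 c2@11 c3@16, authorship .1111..2222.3333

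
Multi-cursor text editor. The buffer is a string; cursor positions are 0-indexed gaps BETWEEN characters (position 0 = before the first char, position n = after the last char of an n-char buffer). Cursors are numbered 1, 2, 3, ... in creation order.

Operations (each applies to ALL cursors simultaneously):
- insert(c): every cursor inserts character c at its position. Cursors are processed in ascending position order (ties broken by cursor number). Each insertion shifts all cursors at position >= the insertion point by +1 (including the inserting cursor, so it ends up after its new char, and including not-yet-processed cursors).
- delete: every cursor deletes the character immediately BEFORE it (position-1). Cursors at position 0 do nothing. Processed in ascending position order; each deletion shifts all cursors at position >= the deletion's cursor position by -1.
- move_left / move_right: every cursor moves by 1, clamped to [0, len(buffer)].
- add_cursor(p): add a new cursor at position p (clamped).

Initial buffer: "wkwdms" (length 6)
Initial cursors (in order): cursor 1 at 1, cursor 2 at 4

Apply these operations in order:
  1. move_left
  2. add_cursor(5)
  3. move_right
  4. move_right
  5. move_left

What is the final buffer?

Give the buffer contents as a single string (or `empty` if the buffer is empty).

Answer: wkwdms

Derivation:
After op 1 (move_left): buffer="wkwdms" (len 6), cursors c1@0 c2@3, authorship ......
After op 2 (add_cursor(5)): buffer="wkwdms" (len 6), cursors c1@0 c2@3 c3@5, authorship ......
After op 3 (move_right): buffer="wkwdms" (len 6), cursors c1@1 c2@4 c3@6, authorship ......
After op 4 (move_right): buffer="wkwdms" (len 6), cursors c1@2 c2@5 c3@6, authorship ......
After op 5 (move_left): buffer="wkwdms" (len 6), cursors c1@1 c2@4 c3@5, authorship ......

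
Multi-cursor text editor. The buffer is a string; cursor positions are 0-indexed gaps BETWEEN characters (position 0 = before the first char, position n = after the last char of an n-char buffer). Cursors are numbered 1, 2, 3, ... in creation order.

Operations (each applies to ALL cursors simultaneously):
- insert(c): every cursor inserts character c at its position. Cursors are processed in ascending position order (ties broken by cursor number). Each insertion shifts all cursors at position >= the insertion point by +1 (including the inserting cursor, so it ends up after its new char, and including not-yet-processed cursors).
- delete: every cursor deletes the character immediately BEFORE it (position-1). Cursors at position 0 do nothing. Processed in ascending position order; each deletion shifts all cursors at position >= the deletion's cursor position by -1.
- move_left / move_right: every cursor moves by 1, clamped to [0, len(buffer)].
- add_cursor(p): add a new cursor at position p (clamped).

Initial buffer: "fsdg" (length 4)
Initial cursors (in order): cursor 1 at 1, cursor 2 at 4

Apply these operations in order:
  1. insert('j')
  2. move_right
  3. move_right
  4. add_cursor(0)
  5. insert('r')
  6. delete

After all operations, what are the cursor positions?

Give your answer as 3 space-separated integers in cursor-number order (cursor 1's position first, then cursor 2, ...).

After op 1 (insert('j')): buffer="fjsdgj" (len 6), cursors c1@2 c2@6, authorship .1...2
After op 2 (move_right): buffer="fjsdgj" (len 6), cursors c1@3 c2@6, authorship .1...2
After op 3 (move_right): buffer="fjsdgj" (len 6), cursors c1@4 c2@6, authorship .1...2
After op 4 (add_cursor(0)): buffer="fjsdgj" (len 6), cursors c3@0 c1@4 c2@6, authorship .1...2
After op 5 (insert('r')): buffer="rfjsdrgjr" (len 9), cursors c3@1 c1@6 c2@9, authorship 3.1..1.22
After op 6 (delete): buffer="fjsdgj" (len 6), cursors c3@0 c1@4 c2@6, authorship .1...2

Answer: 4 6 0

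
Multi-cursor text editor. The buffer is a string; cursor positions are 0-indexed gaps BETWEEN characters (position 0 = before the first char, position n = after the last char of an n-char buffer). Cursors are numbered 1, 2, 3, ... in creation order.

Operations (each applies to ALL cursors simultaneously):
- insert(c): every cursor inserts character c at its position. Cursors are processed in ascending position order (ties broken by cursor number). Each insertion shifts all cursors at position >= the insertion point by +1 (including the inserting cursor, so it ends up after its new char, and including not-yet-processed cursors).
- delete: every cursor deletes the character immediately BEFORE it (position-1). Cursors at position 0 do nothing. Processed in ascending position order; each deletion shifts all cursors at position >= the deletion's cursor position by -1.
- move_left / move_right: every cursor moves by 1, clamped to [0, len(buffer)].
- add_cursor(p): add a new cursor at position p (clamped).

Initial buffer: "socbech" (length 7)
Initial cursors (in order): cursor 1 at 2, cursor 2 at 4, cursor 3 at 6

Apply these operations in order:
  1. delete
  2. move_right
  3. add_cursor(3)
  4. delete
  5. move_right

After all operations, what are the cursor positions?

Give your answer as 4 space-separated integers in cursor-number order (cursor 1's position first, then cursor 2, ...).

After op 1 (delete): buffer="sceh" (len 4), cursors c1@1 c2@2 c3@3, authorship ....
After op 2 (move_right): buffer="sceh" (len 4), cursors c1@2 c2@3 c3@4, authorship ....
After op 3 (add_cursor(3)): buffer="sceh" (len 4), cursors c1@2 c2@3 c4@3 c3@4, authorship ....
After op 4 (delete): buffer="" (len 0), cursors c1@0 c2@0 c3@0 c4@0, authorship 
After op 5 (move_right): buffer="" (len 0), cursors c1@0 c2@0 c3@0 c4@0, authorship 

Answer: 0 0 0 0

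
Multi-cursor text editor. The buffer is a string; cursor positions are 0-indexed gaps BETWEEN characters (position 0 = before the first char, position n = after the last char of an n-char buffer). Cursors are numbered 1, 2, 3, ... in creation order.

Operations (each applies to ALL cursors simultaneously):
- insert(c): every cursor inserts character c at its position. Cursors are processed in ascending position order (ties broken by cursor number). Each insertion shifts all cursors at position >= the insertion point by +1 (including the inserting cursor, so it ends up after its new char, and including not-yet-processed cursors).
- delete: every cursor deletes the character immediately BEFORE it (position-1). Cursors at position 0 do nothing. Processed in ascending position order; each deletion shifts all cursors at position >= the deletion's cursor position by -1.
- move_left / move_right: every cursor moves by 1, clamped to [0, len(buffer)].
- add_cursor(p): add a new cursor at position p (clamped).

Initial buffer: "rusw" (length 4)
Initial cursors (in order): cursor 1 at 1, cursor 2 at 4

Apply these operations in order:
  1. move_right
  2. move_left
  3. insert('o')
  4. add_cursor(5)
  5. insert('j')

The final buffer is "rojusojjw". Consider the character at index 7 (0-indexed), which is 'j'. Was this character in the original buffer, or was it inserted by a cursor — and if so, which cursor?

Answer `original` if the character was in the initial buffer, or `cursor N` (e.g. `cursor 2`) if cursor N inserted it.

Answer: cursor 3

Derivation:
After op 1 (move_right): buffer="rusw" (len 4), cursors c1@2 c2@4, authorship ....
After op 2 (move_left): buffer="rusw" (len 4), cursors c1@1 c2@3, authorship ....
After op 3 (insert('o')): buffer="rousow" (len 6), cursors c1@2 c2@5, authorship .1..2.
After op 4 (add_cursor(5)): buffer="rousow" (len 6), cursors c1@2 c2@5 c3@5, authorship .1..2.
After op 5 (insert('j')): buffer="rojusojjw" (len 9), cursors c1@3 c2@8 c3@8, authorship .11..223.
Authorship (.=original, N=cursor N): . 1 1 . . 2 2 3 .
Index 7: author = 3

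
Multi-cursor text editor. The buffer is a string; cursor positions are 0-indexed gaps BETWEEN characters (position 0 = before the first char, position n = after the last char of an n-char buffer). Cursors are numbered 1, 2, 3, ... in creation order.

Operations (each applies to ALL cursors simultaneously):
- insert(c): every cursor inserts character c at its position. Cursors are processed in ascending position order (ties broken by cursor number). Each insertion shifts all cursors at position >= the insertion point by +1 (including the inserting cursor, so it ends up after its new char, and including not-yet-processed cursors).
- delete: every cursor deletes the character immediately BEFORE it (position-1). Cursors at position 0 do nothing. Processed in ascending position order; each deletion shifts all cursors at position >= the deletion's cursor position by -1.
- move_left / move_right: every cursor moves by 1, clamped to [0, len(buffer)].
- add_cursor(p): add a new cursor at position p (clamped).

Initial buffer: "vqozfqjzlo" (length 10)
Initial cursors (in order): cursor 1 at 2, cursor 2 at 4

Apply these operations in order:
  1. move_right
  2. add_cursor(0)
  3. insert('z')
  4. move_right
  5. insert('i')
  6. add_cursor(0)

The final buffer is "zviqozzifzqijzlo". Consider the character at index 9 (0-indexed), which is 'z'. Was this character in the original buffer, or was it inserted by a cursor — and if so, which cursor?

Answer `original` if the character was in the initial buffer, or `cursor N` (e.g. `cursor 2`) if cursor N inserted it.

After op 1 (move_right): buffer="vqozfqjzlo" (len 10), cursors c1@3 c2@5, authorship ..........
After op 2 (add_cursor(0)): buffer="vqozfqjzlo" (len 10), cursors c3@0 c1@3 c2@5, authorship ..........
After op 3 (insert('z')): buffer="zvqozzfzqjzlo" (len 13), cursors c3@1 c1@5 c2@8, authorship 3...1..2.....
After op 4 (move_right): buffer="zvqozzfzqjzlo" (len 13), cursors c3@2 c1@6 c2@9, authorship 3...1..2.....
After op 5 (insert('i')): buffer="zviqozzifzqijzlo" (len 16), cursors c3@3 c1@8 c2@12, authorship 3.3..1.1.2.2....
After op 6 (add_cursor(0)): buffer="zviqozzifzqijzlo" (len 16), cursors c4@0 c3@3 c1@8 c2@12, authorship 3.3..1.1.2.2....
Authorship (.=original, N=cursor N): 3 . 3 . . 1 . 1 . 2 . 2 . . . .
Index 9: author = 2

Answer: cursor 2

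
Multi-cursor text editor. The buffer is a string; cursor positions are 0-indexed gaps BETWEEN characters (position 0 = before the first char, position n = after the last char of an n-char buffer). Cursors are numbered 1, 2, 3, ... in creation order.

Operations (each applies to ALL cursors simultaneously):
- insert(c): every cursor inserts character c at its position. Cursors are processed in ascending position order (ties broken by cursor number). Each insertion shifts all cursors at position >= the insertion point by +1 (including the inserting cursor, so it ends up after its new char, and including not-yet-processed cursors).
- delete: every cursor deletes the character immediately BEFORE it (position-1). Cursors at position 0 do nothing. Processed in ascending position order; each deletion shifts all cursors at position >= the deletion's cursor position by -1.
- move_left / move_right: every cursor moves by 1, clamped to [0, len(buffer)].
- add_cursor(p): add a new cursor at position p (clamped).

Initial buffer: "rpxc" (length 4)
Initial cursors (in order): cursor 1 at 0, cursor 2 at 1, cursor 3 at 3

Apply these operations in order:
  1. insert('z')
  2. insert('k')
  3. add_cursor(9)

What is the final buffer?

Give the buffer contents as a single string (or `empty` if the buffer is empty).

After op 1 (insert('z')): buffer="zrzpxzc" (len 7), cursors c1@1 c2@3 c3@6, authorship 1.2..3.
After op 2 (insert('k')): buffer="zkrzkpxzkc" (len 10), cursors c1@2 c2@5 c3@9, authorship 11.22..33.
After op 3 (add_cursor(9)): buffer="zkrzkpxzkc" (len 10), cursors c1@2 c2@5 c3@9 c4@9, authorship 11.22..33.

Answer: zkrzkpxzkc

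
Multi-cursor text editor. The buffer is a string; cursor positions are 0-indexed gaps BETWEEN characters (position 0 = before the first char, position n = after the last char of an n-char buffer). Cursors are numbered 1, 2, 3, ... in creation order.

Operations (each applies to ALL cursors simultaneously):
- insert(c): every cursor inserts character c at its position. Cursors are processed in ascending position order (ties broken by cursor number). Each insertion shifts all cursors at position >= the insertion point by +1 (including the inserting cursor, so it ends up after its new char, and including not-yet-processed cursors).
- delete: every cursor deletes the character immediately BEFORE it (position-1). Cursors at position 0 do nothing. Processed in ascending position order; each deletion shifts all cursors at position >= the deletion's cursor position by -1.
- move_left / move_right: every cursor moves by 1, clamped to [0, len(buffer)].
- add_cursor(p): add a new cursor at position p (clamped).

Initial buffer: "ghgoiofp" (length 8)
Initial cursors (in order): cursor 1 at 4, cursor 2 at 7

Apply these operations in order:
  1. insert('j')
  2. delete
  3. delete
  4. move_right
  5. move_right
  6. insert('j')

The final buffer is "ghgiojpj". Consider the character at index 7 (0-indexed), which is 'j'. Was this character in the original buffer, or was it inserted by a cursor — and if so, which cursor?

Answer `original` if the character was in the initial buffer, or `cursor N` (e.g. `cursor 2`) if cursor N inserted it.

Answer: cursor 2

Derivation:
After op 1 (insert('j')): buffer="ghgojiofjp" (len 10), cursors c1@5 c2@9, authorship ....1...2.
After op 2 (delete): buffer="ghgoiofp" (len 8), cursors c1@4 c2@7, authorship ........
After op 3 (delete): buffer="ghgiop" (len 6), cursors c1@3 c2@5, authorship ......
After op 4 (move_right): buffer="ghgiop" (len 6), cursors c1@4 c2@6, authorship ......
After op 5 (move_right): buffer="ghgiop" (len 6), cursors c1@5 c2@6, authorship ......
After op 6 (insert('j')): buffer="ghgiojpj" (len 8), cursors c1@6 c2@8, authorship .....1.2
Authorship (.=original, N=cursor N): . . . . . 1 . 2
Index 7: author = 2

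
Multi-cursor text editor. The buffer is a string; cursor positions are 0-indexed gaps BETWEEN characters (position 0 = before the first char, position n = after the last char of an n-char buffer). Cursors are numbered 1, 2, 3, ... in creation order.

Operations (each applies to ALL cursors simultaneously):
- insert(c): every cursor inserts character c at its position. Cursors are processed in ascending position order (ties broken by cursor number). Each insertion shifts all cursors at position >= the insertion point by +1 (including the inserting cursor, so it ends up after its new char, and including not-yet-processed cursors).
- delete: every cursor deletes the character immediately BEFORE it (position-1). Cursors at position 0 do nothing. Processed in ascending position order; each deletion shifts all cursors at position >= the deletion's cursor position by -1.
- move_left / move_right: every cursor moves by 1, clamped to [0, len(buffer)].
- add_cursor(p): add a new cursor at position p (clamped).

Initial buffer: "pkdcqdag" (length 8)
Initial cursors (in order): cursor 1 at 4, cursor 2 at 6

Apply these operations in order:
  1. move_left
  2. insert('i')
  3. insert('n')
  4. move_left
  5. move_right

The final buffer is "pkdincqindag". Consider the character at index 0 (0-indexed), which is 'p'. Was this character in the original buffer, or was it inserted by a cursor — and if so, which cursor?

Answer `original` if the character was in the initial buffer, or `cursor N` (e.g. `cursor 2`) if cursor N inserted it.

After op 1 (move_left): buffer="pkdcqdag" (len 8), cursors c1@3 c2@5, authorship ........
After op 2 (insert('i')): buffer="pkdicqidag" (len 10), cursors c1@4 c2@7, authorship ...1..2...
After op 3 (insert('n')): buffer="pkdincqindag" (len 12), cursors c1@5 c2@9, authorship ...11..22...
After op 4 (move_left): buffer="pkdincqindag" (len 12), cursors c1@4 c2@8, authorship ...11..22...
After op 5 (move_right): buffer="pkdincqindag" (len 12), cursors c1@5 c2@9, authorship ...11..22...
Authorship (.=original, N=cursor N): . . . 1 1 . . 2 2 . . .
Index 0: author = original

Answer: original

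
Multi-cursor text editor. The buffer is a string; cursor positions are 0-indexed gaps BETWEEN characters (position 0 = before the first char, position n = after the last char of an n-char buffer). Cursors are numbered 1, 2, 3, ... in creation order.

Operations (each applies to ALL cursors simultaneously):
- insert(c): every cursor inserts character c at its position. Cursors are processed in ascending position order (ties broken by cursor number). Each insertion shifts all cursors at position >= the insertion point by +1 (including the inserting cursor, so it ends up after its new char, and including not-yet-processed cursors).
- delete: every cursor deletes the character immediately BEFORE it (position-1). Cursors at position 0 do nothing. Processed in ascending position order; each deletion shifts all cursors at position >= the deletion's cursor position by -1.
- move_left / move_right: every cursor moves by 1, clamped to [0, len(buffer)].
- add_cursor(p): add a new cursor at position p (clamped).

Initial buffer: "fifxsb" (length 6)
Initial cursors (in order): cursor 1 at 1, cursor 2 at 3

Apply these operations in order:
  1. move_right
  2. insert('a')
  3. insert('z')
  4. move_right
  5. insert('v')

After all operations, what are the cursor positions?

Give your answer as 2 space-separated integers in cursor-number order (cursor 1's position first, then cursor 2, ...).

Answer: 6 11

Derivation:
After op 1 (move_right): buffer="fifxsb" (len 6), cursors c1@2 c2@4, authorship ......
After op 2 (insert('a')): buffer="fiafxasb" (len 8), cursors c1@3 c2@6, authorship ..1..2..
After op 3 (insert('z')): buffer="fiazfxazsb" (len 10), cursors c1@4 c2@8, authorship ..11..22..
After op 4 (move_right): buffer="fiazfxazsb" (len 10), cursors c1@5 c2@9, authorship ..11..22..
After op 5 (insert('v')): buffer="fiazfvxazsvb" (len 12), cursors c1@6 c2@11, authorship ..11.1.22.2.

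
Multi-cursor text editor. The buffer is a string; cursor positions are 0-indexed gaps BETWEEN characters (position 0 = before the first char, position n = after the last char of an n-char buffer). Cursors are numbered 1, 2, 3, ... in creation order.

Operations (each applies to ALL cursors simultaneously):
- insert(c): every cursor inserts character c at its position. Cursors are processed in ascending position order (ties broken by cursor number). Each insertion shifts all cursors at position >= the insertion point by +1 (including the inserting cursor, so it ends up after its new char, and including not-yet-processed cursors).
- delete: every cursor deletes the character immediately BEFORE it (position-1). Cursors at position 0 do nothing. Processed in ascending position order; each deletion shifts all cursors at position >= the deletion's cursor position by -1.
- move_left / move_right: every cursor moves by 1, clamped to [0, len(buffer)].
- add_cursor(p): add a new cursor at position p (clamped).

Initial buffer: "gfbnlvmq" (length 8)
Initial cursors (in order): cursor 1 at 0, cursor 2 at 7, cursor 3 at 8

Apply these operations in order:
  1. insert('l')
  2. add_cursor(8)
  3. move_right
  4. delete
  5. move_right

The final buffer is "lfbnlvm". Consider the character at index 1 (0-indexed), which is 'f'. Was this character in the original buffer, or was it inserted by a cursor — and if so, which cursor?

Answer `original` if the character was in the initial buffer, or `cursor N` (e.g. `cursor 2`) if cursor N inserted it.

After op 1 (insert('l')): buffer="lgfbnlvmlql" (len 11), cursors c1@1 c2@9 c3@11, authorship 1.......2.3
After op 2 (add_cursor(8)): buffer="lgfbnlvmlql" (len 11), cursors c1@1 c4@8 c2@9 c3@11, authorship 1.......2.3
After op 3 (move_right): buffer="lgfbnlvmlql" (len 11), cursors c1@2 c4@9 c2@10 c3@11, authorship 1.......2.3
After op 4 (delete): buffer="lfbnlvm" (len 7), cursors c1@1 c2@7 c3@7 c4@7, authorship 1......
After op 5 (move_right): buffer="lfbnlvm" (len 7), cursors c1@2 c2@7 c3@7 c4@7, authorship 1......
Authorship (.=original, N=cursor N): 1 . . . . . .
Index 1: author = original

Answer: original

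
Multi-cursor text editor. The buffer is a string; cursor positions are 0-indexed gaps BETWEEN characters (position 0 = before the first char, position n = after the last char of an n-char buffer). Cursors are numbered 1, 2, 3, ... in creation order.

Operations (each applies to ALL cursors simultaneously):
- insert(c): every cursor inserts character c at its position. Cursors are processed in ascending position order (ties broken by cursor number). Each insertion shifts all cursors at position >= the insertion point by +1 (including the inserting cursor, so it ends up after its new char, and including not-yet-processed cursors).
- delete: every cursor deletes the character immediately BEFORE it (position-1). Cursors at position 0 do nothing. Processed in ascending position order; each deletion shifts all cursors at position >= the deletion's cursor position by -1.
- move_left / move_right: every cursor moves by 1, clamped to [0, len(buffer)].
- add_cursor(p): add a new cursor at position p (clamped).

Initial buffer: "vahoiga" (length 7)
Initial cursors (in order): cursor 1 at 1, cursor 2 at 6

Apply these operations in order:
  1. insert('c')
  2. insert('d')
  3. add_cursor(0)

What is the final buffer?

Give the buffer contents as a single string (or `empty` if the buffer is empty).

After op 1 (insert('c')): buffer="vcahoigca" (len 9), cursors c1@2 c2@8, authorship .1.....2.
After op 2 (insert('d')): buffer="vcdahoigcda" (len 11), cursors c1@3 c2@10, authorship .11.....22.
After op 3 (add_cursor(0)): buffer="vcdahoigcda" (len 11), cursors c3@0 c1@3 c2@10, authorship .11.....22.

Answer: vcdahoigcda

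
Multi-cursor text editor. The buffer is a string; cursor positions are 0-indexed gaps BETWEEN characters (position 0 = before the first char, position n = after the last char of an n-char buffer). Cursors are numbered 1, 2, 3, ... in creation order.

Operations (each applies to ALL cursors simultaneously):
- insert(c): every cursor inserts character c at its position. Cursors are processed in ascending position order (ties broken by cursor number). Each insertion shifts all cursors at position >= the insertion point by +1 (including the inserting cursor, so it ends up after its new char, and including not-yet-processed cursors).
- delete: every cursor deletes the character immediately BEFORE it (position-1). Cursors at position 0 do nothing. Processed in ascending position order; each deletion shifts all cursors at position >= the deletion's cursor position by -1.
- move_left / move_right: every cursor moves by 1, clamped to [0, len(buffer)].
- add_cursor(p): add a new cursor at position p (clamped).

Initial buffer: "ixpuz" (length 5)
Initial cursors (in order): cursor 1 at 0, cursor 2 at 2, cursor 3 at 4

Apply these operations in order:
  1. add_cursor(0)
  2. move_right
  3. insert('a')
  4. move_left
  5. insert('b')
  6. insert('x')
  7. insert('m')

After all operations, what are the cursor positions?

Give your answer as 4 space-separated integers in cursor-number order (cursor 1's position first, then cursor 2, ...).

Answer: 8 14 20 8

Derivation:
After op 1 (add_cursor(0)): buffer="ixpuz" (len 5), cursors c1@0 c4@0 c2@2 c3@4, authorship .....
After op 2 (move_right): buffer="ixpuz" (len 5), cursors c1@1 c4@1 c2@3 c3@5, authorship .....
After op 3 (insert('a')): buffer="iaaxpauza" (len 9), cursors c1@3 c4@3 c2@6 c3@9, authorship .14..2..3
After op 4 (move_left): buffer="iaaxpauza" (len 9), cursors c1@2 c4@2 c2@5 c3@8, authorship .14..2..3
After op 5 (insert('b')): buffer="iabbaxpbauzba" (len 13), cursors c1@4 c4@4 c2@8 c3@12, authorship .1144..22..33
After op 6 (insert('x')): buffer="iabbxxaxpbxauzbxa" (len 17), cursors c1@6 c4@6 c2@11 c3@16, authorship .114144..222..333
After op 7 (insert('m')): buffer="iabbxxmmaxpbxmauzbxma" (len 21), cursors c1@8 c4@8 c2@14 c3@20, authorship .11414144..2222..3333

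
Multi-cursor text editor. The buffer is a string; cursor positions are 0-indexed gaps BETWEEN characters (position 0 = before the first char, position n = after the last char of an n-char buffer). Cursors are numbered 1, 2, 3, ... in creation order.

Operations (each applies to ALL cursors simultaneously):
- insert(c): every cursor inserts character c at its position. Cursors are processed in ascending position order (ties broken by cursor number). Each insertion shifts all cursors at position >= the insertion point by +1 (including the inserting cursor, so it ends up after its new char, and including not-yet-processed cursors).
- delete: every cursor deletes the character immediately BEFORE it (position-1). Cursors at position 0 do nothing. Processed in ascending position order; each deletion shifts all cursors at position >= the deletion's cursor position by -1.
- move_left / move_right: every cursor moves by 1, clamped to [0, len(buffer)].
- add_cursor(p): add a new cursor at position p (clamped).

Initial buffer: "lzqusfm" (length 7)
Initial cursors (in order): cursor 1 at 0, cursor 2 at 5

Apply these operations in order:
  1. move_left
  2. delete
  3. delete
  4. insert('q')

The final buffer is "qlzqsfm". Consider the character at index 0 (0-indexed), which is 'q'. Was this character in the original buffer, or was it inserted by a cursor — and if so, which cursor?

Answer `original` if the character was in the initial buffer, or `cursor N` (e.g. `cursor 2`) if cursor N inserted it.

Answer: cursor 1

Derivation:
After op 1 (move_left): buffer="lzqusfm" (len 7), cursors c1@0 c2@4, authorship .......
After op 2 (delete): buffer="lzqsfm" (len 6), cursors c1@0 c2@3, authorship ......
After op 3 (delete): buffer="lzsfm" (len 5), cursors c1@0 c2@2, authorship .....
After op 4 (insert('q')): buffer="qlzqsfm" (len 7), cursors c1@1 c2@4, authorship 1..2...
Authorship (.=original, N=cursor N): 1 . . 2 . . .
Index 0: author = 1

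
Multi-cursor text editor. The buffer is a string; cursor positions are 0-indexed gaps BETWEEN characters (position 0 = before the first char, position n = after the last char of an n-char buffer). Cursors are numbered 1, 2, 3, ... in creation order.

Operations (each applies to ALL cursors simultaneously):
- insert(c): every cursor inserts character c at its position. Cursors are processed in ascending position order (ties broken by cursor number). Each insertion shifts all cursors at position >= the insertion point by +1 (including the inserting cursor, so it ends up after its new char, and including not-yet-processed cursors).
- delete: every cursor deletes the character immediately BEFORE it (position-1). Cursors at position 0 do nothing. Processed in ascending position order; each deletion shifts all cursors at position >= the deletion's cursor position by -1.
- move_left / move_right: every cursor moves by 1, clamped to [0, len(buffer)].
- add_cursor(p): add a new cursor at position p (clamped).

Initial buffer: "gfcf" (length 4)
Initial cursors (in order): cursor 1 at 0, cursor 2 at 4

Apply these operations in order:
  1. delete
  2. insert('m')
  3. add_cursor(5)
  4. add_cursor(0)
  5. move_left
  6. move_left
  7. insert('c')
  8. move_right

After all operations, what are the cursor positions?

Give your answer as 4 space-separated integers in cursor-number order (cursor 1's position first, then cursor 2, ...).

Answer: 3 8 8 3

Derivation:
After op 1 (delete): buffer="gfc" (len 3), cursors c1@0 c2@3, authorship ...
After op 2 (insert('m')): buffer="mgfcm" (len 5), cursors c1@1 c2@5, authorship 1...2
After op 3 (add_cursor(5)): buffer="mgfcm" (len 5), cursors c1@1 c2@5 c3@5, authorship 1...2
After op 4 (add_cursor(0)): buffer="mgfcm" (len 5), cursors c4@0 c1@1 c2@5 c3@5, authorship 1...2
After op 5 (move_left): buffer="mgfcm" (len 5), cursors c1@0 c4@0 c2@4 c3@4, authorship 1...2
After op 6 (move_left): buffer="mgfcm" (len 5), cursors c1@0 c4@0 c2@3 c3@3, authorship 1...2
After op 7 (insert('c')): buffer="ccmgfcccm" (len 9), cursors c1@2 c4@2 c2@7 c3@7, authorship 141..23.2
After op 8 (move_right): buffer="ccmgfcccm" (len 9), cursors c1@3 c4@3 c2@8 c3@8, authorship 141..23.2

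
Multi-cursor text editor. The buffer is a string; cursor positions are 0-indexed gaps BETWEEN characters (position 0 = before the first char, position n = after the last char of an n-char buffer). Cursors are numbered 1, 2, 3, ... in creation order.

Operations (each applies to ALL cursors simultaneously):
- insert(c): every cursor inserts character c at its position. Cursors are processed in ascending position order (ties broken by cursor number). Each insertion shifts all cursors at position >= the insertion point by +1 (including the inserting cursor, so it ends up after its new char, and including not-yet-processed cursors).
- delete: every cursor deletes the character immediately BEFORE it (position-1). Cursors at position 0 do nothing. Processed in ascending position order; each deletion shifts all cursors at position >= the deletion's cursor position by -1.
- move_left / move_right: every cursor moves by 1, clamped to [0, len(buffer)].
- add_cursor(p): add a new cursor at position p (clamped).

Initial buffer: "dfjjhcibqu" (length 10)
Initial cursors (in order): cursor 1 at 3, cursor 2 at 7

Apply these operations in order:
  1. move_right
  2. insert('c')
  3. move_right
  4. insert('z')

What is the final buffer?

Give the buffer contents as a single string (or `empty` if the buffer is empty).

After op 1 (move_right): buffer="dfjjhcibqu" (len 10), cursors c1@4 c2@8, authorship ..........
After op 2 (insert('c')): buffer="dfjjchcibcqu" (len 12), cursors c1@5 c2@10, authorship ....1....2..
After op 3 (move_right): buffer="dfjjchcibcqu" (len 12), cursors c1@6 c2@11, authorship ....1....2..
After op 4 (insert('z')): buffer="dfjjchzcibcqzu" (len 14), cursors c1@7 c2@13, authorship ....1.1...2.2.

Answer: dfjjchzcibcqzu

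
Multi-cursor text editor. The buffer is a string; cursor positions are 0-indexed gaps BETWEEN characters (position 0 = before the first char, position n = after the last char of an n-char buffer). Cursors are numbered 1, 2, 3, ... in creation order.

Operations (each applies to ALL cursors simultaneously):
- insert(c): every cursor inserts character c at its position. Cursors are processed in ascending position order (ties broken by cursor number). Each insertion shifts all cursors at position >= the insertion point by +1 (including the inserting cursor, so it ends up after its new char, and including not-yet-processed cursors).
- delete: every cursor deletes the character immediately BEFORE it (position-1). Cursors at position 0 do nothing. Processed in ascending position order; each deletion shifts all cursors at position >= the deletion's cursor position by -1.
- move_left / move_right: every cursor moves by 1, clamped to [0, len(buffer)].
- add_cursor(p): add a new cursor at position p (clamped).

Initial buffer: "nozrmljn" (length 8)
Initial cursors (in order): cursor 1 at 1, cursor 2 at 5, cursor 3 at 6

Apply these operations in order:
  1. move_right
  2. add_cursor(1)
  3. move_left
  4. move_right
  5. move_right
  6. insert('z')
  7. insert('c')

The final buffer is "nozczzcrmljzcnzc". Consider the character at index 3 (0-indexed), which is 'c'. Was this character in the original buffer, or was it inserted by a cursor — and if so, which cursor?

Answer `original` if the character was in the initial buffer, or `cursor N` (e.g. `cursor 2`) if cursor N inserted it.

Answer: cursor 4

Derivation:
After op 1 (move_right): buffer="nozrmljn" (len 8), cursors c1@2 c2@6 c3@7, authorship ........
After op 2 (add_cursor(1)): buffer="nozrmljn" (len 8), cursors c4@1 c1@2 c2@6 c3@7, authorship ........
After op 3 (move_left): buffer="nozrmljn" (len 8), cursors c4@0 c1@1 c2@5 c3@6, authorship ........
After op 4 (move_right): buffer="nozrmljn" (len 8), cursors c4@1 c1@2 c2@6 c3@7, authorship ........
After op 5 (move_right): buffer="nozrmljn" (len 8), cursors c4@2 c1@3 c2@7 c3@8, authorship ........
After op 6 (insert('z')): buffer="nozzzrmljznz" (len 12), cursors c4@3 c1@5 c2@10 c3@12, authorship ..4.1....2.3
After op 7 (insert('c')): buffer="nozczzcrmljzcnzc" (len 16), cursors c4@4 c1@7 c2@13 c3@16, authorship ..44.11....22.33
Authorship (.=original, N=cursor N): . . 4 4 . 1 1 . . . . 2 2 . 3 3
Index 3: author = 4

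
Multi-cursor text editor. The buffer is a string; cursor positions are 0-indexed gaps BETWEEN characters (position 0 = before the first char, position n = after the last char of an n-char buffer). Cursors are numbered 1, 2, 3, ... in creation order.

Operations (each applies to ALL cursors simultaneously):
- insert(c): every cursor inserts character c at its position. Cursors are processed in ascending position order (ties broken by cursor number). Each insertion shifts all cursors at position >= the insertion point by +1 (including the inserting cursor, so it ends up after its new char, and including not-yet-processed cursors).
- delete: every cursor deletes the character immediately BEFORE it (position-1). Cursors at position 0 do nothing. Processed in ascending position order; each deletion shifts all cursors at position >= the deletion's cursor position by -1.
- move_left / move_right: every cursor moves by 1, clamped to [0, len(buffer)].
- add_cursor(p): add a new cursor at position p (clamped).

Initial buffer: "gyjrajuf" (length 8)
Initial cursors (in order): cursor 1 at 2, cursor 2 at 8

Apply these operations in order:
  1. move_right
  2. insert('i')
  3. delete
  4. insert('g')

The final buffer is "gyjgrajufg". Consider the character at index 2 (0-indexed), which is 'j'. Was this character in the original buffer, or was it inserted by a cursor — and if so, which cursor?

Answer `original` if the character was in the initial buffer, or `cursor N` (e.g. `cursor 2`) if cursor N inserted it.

After op 1 (move_right): buffer="gyjrajuf" (len 8), cursors c1@3 c2@8, authorship ........
After op 2 (insert('i')): buffer="gyjirajufi" (len 10), cursors c1@4 c2@10, authorship ...1.....2
After op 3 (delete): buffer="gyjrajuf" (len 8), cursors c1@3 c2@8, authorship ........
After op 4 (insert('g')): buffer="gyjgrajufg" (len 10), cursors c1@4 c2@10, authorship ...1.....2
Authorship (.=original, N=cursor N): . . . 1 . . . . . 2
Index 2: author = original

Answer: original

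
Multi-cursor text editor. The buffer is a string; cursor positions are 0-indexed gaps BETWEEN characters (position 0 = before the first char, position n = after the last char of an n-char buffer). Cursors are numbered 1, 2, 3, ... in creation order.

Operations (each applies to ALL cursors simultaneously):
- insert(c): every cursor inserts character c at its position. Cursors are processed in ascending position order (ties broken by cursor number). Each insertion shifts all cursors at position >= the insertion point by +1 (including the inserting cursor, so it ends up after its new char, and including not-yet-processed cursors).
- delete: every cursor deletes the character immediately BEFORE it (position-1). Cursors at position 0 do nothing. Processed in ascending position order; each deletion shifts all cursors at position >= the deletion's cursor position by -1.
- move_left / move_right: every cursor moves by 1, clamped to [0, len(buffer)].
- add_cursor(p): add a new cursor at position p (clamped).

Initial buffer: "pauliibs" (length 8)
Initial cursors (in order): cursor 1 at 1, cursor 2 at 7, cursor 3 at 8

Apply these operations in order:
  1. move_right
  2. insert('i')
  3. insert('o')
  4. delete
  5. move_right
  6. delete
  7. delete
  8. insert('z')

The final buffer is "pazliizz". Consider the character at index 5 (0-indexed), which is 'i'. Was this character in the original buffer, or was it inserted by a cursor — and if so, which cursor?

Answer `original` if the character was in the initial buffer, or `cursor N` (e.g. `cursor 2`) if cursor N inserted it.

Answer: original

Derivation:
After op 1 (move_right): buffer="pauliibs" (len 8), cursors c1@2 c2@8 c3@8, authorship ........
After op 2 (insert('i')): buffer="paiuliibsii" (len 11), cursors c1@3 c2@11 c3@11, authorship ..1......23
After op 3 (insert('o')): buffer="paiouliibsiioo" (len 14), cursors c1@4 c2@14 c3@14, authorship ..11......2323
After op 4 (delete): buffer="paiuliibsii" (len 11), cursors c1@3 c2@11 c3@11, authorship ..1......23
After op 5 (move_right): buffer="paiuliibsii" (len 11), cursors c1@4 c2@11 c3@11, authorship ..1......23
After op 6 (delete): buffer="pailiibs" (len 8), cursors c1@3 c2@8 c3@8, authorship ..1.....
After op 7 (delete): buffer="palii" (len 5), cursors c1@2 c2@5 c3@5, authorship .....
After op 8 (insert('z')): buffer="pazliizz" (len 8), cursors c1@3 c2@8 c3@8, authorship ..1...23
Authorship (.=original, N=cursor N): . . 1 . . . 2 3
Index 5: author = original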